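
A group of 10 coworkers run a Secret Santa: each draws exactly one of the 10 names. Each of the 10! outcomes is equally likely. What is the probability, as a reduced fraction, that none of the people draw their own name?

16481/44800

Favorable outcomes: !10 = 1334961.
Total outcomes: 10! = 3628800.
Probability = 1334961/3628800 = 16481/44800.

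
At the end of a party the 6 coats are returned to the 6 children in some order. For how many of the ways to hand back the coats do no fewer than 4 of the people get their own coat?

16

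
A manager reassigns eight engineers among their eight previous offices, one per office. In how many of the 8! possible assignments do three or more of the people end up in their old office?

3235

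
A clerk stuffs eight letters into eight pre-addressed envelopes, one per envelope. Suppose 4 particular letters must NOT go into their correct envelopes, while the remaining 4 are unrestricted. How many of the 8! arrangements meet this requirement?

24024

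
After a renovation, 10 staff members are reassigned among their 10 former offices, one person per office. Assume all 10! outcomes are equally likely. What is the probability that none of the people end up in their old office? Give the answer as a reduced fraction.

16481/44800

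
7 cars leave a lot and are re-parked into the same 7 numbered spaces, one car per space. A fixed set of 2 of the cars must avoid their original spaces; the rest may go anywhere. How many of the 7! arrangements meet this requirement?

3720

Let A_j be the event that the j-th constrained one is fixed. By inclusion-exclusion over the 2 events:
Σ_{j=0}^{2} (-1)^j C(2,j)(7-j)!
= C(2,0)·7! - C(2,1)·6! + C(2,2)·5!
= 5040 - 1440 + 120
= 3720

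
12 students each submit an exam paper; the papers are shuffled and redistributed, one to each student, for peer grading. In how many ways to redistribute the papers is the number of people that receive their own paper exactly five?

1468368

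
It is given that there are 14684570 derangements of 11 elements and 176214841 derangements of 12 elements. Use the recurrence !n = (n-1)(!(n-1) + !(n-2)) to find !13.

2290792932

!13 = (13-1)·(!12 + !11) = 12·(176214841 + 14684570) = 12·190899411 = 2290792932.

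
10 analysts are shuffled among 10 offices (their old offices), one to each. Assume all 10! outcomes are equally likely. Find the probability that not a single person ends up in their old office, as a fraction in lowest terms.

16481/44800

Favorable outcomes: !10 = 1334961.
Total outcomes: 10! = 3628800.
Probability = 1334961/3628800 = 16481/44800.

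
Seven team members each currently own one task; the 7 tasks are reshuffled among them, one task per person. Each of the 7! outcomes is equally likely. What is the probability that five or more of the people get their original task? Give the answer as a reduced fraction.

11/2520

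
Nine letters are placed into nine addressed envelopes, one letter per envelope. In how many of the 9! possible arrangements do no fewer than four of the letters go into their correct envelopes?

6883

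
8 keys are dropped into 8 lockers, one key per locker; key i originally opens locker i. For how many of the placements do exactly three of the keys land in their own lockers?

2464

Choose which 3 of the 8 are fixed: C(8,3) = 56.
The remaining 5 must be deranged: !5 = 44.
Total: 56 × 44 = 2464.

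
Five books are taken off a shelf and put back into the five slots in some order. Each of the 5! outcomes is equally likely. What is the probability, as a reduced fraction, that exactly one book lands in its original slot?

3/8

Favorable outcomes: C(5,1)·!4 = 5·9 = 45.
Total outcomes: 5! = 120.
Probability = 45/120 = 3/8.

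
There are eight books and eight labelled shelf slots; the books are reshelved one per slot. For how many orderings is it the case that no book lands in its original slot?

By inclusion-exclusion, !8 = Σ (-1)^k · 8!/k! for k=0..8
= 8! - 8!/1! + 8!/2! - 8!/3! + 8!/4! - 8!/5! + 8!/6! - 8!/7! + 8!/8!
= 40320 - 40320 + 20160 - 6720 + 1680 - 336 + 56 - 8 + 1
= 14833

14833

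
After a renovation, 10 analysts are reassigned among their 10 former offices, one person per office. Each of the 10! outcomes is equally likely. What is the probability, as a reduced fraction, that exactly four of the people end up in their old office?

53/3456

Favorable outcomes: C(10,4)·!6 = 210·265 = 55650.
Total outcomes: 10! = 3628800.
Probability = 55650/3628800 = 53/3456.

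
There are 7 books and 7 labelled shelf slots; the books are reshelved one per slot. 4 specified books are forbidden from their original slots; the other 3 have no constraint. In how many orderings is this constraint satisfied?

Let A_j be the event that the j-th constrained one is fixed. By inclusion-exclusion over the 4 events:
Σ_{j=0}^{4} (-1)^j C(4,j)(7-j)!
= C(4,0)·7! - C(4,1)·6! + C(4,2)·5! - C(4,3)·4! + C(4,4)·3!
= 5040 - 2880 + 720 - 96 + 6
= 2790

2790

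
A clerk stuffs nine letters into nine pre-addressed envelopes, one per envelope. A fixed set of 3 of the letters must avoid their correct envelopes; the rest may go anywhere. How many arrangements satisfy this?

256320

Let A_j be the event that the j-th constrained one is fixed. By inclusion-exclusion over the 3 events:
Σ_{j=0}^{3} (-1)^j C(3,j)(9-j)!
= C(3,0)·9! - C(3,1)·8! + C(3,2)·7! - C(3,3)·6!
= 362880 - 120960 + 15120 - 720
= 256320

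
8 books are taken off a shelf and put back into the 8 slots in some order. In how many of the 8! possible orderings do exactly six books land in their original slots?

28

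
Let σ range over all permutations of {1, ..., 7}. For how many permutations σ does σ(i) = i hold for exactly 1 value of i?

Pick the single fixed position: C(7,1) = 7 ways.
The remaining 6 must be deranged: !6 = 265.
Total: 7 × 265 = 1855.

1855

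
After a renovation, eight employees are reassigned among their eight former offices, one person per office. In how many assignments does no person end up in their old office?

Recurrence: !8 = 8·!7 + (-1)^8.
!8 = 8·1854 + 1 = 14833

14833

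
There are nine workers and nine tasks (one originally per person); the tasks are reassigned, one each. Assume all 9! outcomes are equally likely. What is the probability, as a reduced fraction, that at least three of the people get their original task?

29143/362880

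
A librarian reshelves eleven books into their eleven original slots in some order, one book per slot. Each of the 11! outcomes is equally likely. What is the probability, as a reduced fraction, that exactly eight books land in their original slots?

1/120960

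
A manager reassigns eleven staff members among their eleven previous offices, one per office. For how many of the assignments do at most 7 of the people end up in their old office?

39916414

Sum C(11,i)·!(11-i) for i = 0..7:
  i=0: C(11,0)·!11 = 1·14684570 = 14684570
  i=1: C(11,1)·!10 = 11·1334961 = 14684571
  i=2: C(11,2)·!9 = 55·133496 = 7342280
  i=3: C(11,3)·!8 = 165·14833 = 2447445
  i=4: C(11,4)·!7 = 330·1854 = 611820
  i=5: C(11,5)·!6 = 462·265 = 122430
  i=6: C(11,6)·!5 = 462·44 = 20328
  i=7: C(11,7)·!4 = 330·9 = 2970
Total = 39916414.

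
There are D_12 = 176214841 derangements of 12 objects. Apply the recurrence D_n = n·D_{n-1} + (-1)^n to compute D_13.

D_13 = 13·176214841 - 1 = 2290792932.

2290792932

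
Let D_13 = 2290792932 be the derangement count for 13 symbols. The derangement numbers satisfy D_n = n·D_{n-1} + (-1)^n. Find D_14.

D_14 = 14·2290792932 + 1 = 32071101049.

32071101049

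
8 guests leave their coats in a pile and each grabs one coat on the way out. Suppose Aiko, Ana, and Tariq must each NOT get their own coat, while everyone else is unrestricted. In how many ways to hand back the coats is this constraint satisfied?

27240

Inclusion-exclusion on the 3 forbidden self-matches:
Σ_{j=0}^{3} (-1)^j C(3,j)(8-j)!
= C(3,0)·8! - C(3,1)·7! + C(3,2)·6! - C(3,3)·5!
= 40320 - 15120 + 2160 - 120
= 27240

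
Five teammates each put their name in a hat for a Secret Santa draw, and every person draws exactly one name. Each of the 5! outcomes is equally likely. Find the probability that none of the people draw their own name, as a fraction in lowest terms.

Favorable outcomes: !5 = 44.
Total outcomes: 5! = 120.
Probability = 44/120 = 11/30.

11/30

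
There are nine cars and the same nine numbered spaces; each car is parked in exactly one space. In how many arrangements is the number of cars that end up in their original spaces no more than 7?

# with exactly i fixed is C(9,i)·!(9-i); sum over i=0..7:
  i=0: C(9,0)·!9 = 1·133496 = 133496
  i=1: C(9,1)·!8 = 9·14833 = 133497
  i=2: C(9,2)·!7 = 36·1854 = 66744
  i=3: C(9,3)·!6 = 84·265 = 22260
  i=4: C(9,4)·!5 = 126·44 = 5544
  i=5: C(9,5)·!4 = 126·9 = 1134
  i=6: C(9,6)·!3 = 84·2 = 168
  i=7: C(9,7)·!2 = 36·1 = 36
Total = 362879.

362879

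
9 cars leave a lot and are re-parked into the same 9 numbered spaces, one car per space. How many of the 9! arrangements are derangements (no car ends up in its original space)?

133496

Use !n = n·!(n-1) + (-1)^n.
!9 = 9·14833 - 1 = 133496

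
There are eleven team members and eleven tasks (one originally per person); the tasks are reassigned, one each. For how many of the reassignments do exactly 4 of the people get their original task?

Choose which 4 of the 11 are fixed: C(11,4) = 330.
The remaining 7 must be deranged: !7 = 1854.
Total: 330 × 1854 = 611820.

611820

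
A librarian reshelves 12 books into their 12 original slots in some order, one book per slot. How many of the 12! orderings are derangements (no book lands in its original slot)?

!12 = 12! · Σ_{k=0}^{12} (-1)^k/k!
= 12! - 12!/1! + 12!/2! - 12!/3! + 12!/4! - 12!/5! + 12!/6! - 12!/7! + 12!/8! - 12!/9! + 12!/10! - 12!/11! + 12!/12!
= 479001600 - 479001600 + 239500800 - 79833600 + 19958400 - 3991680 + 665280 - 95040 + 11880 - 1320 + 132 - 12 + 1
= 176214841

176214841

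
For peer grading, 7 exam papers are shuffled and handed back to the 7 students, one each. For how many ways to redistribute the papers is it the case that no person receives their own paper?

1854

Use !n = n·!(n-1) + (-1)^n.
!7 = 7·265 - 1 = 1854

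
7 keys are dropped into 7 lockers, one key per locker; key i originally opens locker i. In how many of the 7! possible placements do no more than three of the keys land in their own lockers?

4948

# with exactly i fixed is C(7,i)·!(7-i); sum over i=0..3:
  i=0: C(7,0)·!7 = 1·1854 = 1854
  i=1: C(7,1)·!6 = 7·265 = 1855
  i=2: C(7,2)·!5 = 21·44 = 924
  i=3: C(7,3)·!4 = 35·9 = 315
Total = 4948.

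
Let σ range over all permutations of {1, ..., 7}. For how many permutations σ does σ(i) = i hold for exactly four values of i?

70

Pick the 4 fixed positions: C(7,4) = 35 ways.
The remaining 3 must be deranged: !3 = 2.
Total: 35 × 2 = 70.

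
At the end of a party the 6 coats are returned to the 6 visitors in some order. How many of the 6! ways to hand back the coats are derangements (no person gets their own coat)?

265

By inclusion-exclusion, !6 = Σ (-1)^k · 6!/k! for k=0..6
= 6! - 6!/1! + 6!/2! - 6!/3! + 6!/4! - 6!/5! + 6!/6!
= 720 - 720 + 360 - 120 + 30 - 6 + 1
= 265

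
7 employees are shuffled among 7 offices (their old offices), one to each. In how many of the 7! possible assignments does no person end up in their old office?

!7 is the nearest integer to 7!/e.
7! = 5040, and 5040/e ≈ 1854.11, so !7 = 1854.

1854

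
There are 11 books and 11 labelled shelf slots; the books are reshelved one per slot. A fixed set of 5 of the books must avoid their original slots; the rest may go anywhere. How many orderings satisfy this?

Inclusion-exclusion on the 5 forbidden self-matches:
Σ_{j=0}^{5} (-1)^j C(5,j)(11-j)!
= C(5,0)·11! - C(5,1)·10! + C(5,2)·9! - C(5,3)·8! + C(5,4)·7! - C(5,5)·6!
= 39916800 - 18144000 + 3628800 - 403200 + 25200 - 720
= 25022880

25022880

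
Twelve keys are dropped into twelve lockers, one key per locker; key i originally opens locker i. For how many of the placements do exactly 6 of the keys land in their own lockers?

Choose which 6 of the 12 are fixed: C(12,6) = 924.
The other 6 form a derangement: !6 = 265.
Total: 924 × 265 = 244860.

244860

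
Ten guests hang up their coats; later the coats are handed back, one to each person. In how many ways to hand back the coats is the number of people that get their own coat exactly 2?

Choose which 2 of the 10 are fixed: C(10,2) = 45.
The remaining 8 must be deranged: !8 = 14833.
Total: 45 × 14833 = 667485.

667485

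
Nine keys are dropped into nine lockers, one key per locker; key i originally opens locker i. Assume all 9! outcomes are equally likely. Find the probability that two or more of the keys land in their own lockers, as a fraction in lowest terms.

Favorable outcomes: Σ_{i≥2} C(9,i)·!(9-i) = 36·1854 + 84·265 + 126·44 + 126·9 + 84·2 + 36·1 + 9·0 + 1·1 = 95887.
Total outcomes: 9! = 362880.
Probability = 95887/362880 = 95887/362880.

95887/362880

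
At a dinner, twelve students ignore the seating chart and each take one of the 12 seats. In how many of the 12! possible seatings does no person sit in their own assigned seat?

The subfactorial !12 = [12!/e] (nearest integer).
12! = 479001600, and 479001600/e ≈ 176214840.93, so !12 = 176214841.

176214841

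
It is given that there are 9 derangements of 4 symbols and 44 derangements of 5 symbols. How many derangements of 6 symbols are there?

265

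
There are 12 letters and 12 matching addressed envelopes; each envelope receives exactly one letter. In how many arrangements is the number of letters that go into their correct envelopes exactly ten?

Choose which 10 of the 12 are fixed: C(12,10) = 66.
The remaining 2 must be deranged: !2 = 1.
Total: 66 × 1 = 66.

66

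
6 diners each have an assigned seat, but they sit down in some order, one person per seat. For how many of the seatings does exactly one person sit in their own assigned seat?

Pick the single fixed position: C(6,1) = 6 ways.
The remaining 5 must be deranged: !5 = 44.
Total: 6 × 44 = 264.

264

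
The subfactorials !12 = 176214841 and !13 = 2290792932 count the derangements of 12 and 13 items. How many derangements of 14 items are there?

32071101049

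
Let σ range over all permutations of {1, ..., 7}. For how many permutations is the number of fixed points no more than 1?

# with exactly i fixed is C(7,i)·!(7-i); sum over i=0..1:
  i=0: C(7,0)·!7 = 1·1854 = 1854
  i=1: C(7,1)·!6 = 7·265 = 1855
Total = 3709.

3709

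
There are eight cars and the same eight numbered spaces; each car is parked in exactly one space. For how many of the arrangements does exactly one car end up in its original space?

Pick the single fixed position: C(8,1) = 8 ways.
The other 7 form a derangement: !7 = 1854.
Total: 8 × 1854 = 14832.

14832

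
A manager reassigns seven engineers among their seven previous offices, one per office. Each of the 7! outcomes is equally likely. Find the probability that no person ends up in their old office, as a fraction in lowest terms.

103/280

Favorable outcomes: !7 = 1854.
Total outcomes: 7! = 5040.
Probability = 1854/5040 = 103/280.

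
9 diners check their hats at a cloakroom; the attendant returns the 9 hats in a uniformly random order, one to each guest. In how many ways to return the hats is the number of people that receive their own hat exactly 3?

22260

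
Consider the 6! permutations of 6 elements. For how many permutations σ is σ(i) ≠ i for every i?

265

By inclusion-exclusion, !6 = Σ (-1)^k · 6!/k! for k=0..6
= 6! - 6!/1! + 6!/2! - 6!/3! + 6!/4! - 6!/5! + 6!/6!
= 720 - 720 + 360 - 120 + 30 - 6 + 1
= 265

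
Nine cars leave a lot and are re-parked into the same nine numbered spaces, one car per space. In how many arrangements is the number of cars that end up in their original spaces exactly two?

Pick the 2 fixed positions: C(9,2) = 36 ways.
The remaining 7 must be deranged: !7 = 1854.
Total: 36 × 1854 = 66744.

66744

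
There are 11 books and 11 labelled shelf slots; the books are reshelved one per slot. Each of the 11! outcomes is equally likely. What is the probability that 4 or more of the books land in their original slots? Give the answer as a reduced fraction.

378967/19958400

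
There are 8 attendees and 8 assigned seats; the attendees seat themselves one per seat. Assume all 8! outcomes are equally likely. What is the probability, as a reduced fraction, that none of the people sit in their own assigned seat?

Favorable outcomes: !8 = 14833.
Total outcomes: 8! = 40320.
Probability = 14833/40320 = 2119/5760.

2119/5760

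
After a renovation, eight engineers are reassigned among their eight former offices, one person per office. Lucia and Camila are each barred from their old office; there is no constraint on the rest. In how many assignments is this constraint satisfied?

30960

Inclusion-exclusion on the 2 forbidden self-matches:
Σ_{j=0}^{2} (-1)^j C(2,j)(8-j)!
= C(2,0)·8! - C(2,1)·7! + C(2,2)·6!
= 40320 - 10080 + 720
= 30960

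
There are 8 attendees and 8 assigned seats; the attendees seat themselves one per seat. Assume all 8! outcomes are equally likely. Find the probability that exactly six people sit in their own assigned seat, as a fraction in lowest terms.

Favorable outcomes: C(8,6)·!2 = 28·1 = 28.
Total outcomes: 8! = 40320.
Probability = 28/40320 = 1/1440.

1/1440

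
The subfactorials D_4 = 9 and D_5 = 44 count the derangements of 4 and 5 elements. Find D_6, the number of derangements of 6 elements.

D_6 = (6-1)·(D_5 + D_4) = 5·(44 + 9) = 5·53 = 265.

265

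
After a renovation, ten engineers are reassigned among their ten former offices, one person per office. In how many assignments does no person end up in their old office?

!10 is the nearest integer to 10!/e.
10! = 3628800, and 3628800/e ≈ 1334960.92, so !10 = 1334961.

1334961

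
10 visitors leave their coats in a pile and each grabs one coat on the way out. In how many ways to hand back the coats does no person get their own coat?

Recurrence: !10 = 10·!9 + (-1)^10.
!10 = 10·133496 + 1 = 1334961

1334961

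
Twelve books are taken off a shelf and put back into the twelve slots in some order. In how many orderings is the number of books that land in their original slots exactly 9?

440

Choose which 9 of the 12 are fixed: C(12,9) = 220.
The other 3 form a derangement: !3 = 2.
Total: 220 × 2 = 440.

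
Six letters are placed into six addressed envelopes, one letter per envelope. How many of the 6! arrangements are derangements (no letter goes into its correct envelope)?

265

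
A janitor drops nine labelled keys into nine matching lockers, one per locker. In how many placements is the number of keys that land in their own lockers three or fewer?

Sum C(9,i)·!(9-i) for i = 0..3:
  i=0: C(9,0)·!9 = 1·133496 = 133496
  i=1: C(9,1)·!8 = 9·14833 = 133497
  i=2: C(9,2)·!7 = 36·1854 = 66744
  i=3: C(9,3)·!6 = 84·265 = 22260
Total = 355997.

355997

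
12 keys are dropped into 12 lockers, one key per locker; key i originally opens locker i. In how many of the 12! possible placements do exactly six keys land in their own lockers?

244860

Pick the 6 fixed positions: C(12,6) = 924 ways.
The other 6 form a derangement: !6 = 265.
Total: 924 × 265 = 244860.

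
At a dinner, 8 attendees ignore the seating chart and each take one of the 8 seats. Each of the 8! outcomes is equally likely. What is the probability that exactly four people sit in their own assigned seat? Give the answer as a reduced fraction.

Favorable outcomes: C(8,4)·!4 = 70·9 = 630.
Total outcomes: 8! = 40320.
Probability = 630/40320 = 1/64.

1/64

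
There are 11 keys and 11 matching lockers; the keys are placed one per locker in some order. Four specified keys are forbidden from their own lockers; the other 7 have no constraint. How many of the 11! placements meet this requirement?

27422640

Let A_j be the event that the j-th constrained one is fixed. By inclusion-exclusion over the 4 events:
Σ_{j=0}^{4} (-1)^j C(4,j)(11-j)!
= C(4,0)·11! - C(4,1)·10! + C(4,2)·9! - C(4,3)·8! + C(4,4)·7!
= 39916800 - 14515200 + 2177280 - 161280 + 5040
= 27422640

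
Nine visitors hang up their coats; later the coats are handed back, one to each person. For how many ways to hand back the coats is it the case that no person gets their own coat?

133496

!9 is the nearest integer to 9!/e.
9! = 362880, and 362880/e ≈ 133496.09, so !9 = 133496.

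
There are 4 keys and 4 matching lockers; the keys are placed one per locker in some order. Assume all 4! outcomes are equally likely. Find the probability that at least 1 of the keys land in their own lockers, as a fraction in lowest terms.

5/8

Favorable outcomes: Σ_{i≥1} C(4,i)·!(4-i) = 4·2 + 6·1 + 4·0 + 1·1 = 15.
Total outcomes: 4! = 24.
Probability = 15/24 = 5/8.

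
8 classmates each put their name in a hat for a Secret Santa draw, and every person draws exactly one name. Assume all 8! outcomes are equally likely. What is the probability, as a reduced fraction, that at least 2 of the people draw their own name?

Favorable outcomes: Σ_{i≥2} C(8,i)·!(8-i) = 28·265 + 56·44 + 70·9 + 56·2 + 28·1 + 8·0 + 1·1 = 10655.
Total outcomes: 8! = 40320.
Probability = 10655/40320 = 2131/8064.

2131/8064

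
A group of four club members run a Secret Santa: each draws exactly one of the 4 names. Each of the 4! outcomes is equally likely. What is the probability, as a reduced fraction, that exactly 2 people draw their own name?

1/4

Favorable outcomes: C(4,2)·!2 = 6·1 = 6.
Total outcomes: 4! = 24.
Probability = 6/24 = 1/4.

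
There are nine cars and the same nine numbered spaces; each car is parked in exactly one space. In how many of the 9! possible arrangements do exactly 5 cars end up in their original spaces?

Pick the 5 fixed positions: C(9,5) = 126 ways.
The remaining 4 must be deranged: !4 = 9.
Total: 126 × 9 = 1134.

1134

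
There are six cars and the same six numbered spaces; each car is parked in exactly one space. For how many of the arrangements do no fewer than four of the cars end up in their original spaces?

16

Sum C(6,i)·!(6-i) for i = 4..6:
  i=4: C(6,4)·!2 = 15·1 = 15
  i=5: C(6,5)·!1 = 6·0 = 0
  i=6: C(6,6)·!0 = 1·1 = 1
Total = 16.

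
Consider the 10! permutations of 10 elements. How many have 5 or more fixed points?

Sum C(10,i)·!(10-i) for i = 5..10:
  i=5: C(10,5)·!5 = 252·44 = 11088
  i=6: C(10,6)·!4 = 210·9 = 1890
  i=7: C(10,7)·!3 = 120·2 = 240
  i=8: C(10,8)·!2 = 45·1 = 45
  i=9: C(10,9)·!1 = 10·0 = 0
  i=10: C(10,10)·!0 = 1·1 = 1
Total = 13264.

13264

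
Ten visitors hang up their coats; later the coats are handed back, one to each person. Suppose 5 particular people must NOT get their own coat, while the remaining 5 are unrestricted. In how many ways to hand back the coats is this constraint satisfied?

Inclusion-exclusion on the 5 forbidden self-matches:
Σ_{j=0}^{5} (-1)^j C(5,j)(10-j)!
= C(5,0)·10! - C(5,1)·9! + C(5,2)·8! - C(5,3)·7! + C(5,4)·6! - C(5,5)·5!
= 3628800 - 1814400 + 403200 - 50400 + 3600 - 120
= 2170680

2170680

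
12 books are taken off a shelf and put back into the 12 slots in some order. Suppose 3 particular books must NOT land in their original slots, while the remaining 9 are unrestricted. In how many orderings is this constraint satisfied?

Let A_j be the event that the j-th constrained one is fixed. By inclusion-exclusion over the 3 events:
Σ_{j=0}^{3} (-1)^j C(3,j)(12-j)!
= C(3,0)·12! - C(3,1)·11! + C(3,2)·10! - C(3,3)·9!
= 479001600 - 119750400 + 10886400 - 362880
= 369774720

369774720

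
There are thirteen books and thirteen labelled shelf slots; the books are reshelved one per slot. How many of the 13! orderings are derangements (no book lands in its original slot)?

2290792932

!13 = 13! · Σ_{k=0}^{13} (-1)^k/k!
= 13! - 13!/1! + 13!/2! - 13!/3! + 13!/4! - 13!/5! + 13!/6! - 13!/7! + 13!/8! - 13!/9! + 13!/10! - 13!/11! + 13!/12! - 13!/13!
= 6227020800 - 6227020800 + 3113510400 - 1037836800 + 259459200 - 51891840 + 8648640 - 1235520 + 154440 - 17160 + 1716 - 156 + 13 - 1
= 2290792932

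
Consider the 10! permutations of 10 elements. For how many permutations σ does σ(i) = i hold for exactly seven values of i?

240

Pick the 7 fixed positions: C(10,7) = 120 ways.
The other 3 form a derangement: !3 = 2.
Total: 120 × 2 = 240.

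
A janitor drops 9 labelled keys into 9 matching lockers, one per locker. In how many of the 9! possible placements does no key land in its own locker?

133496

!9 is the nearest integer to 9!/e.
9! = 362880, and 362880/e ≈ 133496.09, so !9 = 133496.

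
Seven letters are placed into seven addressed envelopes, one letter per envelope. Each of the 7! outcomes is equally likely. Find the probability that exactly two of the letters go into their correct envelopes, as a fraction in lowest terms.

Favorable outcomes: C(7,2)·!5 = 21·44 = 924.
Total outcomes: 7! = 5040.
Probability = 924/5040 = 11/60.

11/60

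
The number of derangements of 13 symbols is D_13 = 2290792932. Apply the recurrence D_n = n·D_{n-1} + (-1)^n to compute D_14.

D_14 = 14·2290792932 + 1 = 32071101049.

32071101049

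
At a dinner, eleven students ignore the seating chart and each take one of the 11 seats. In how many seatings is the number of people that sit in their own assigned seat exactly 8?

330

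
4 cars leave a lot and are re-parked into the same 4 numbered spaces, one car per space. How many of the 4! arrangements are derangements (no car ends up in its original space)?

9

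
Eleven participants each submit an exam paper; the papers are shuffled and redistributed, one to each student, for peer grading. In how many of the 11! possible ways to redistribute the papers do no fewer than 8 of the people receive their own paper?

386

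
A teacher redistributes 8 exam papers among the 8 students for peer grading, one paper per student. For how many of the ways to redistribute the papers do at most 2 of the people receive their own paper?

Sum C(8,i)·!(8-i) for i = 0..2:
  i=0: C(8,0)·!8 = 1·14833 = 14833
  i=1: C(8,1)·!7 = 8·1854 = 14832
  i=2: C(8,2)·!6 = 28·265 = 7420
Total = 37085.

37085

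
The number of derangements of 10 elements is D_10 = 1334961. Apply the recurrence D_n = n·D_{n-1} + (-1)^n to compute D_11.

D_11 = 11·1334961 - 1 = 14684570.

14684570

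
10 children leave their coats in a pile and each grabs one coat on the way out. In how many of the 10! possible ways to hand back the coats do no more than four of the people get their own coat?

# with exactly i fixed is C(10,i)·!(10-i); sum over i=0..4:
  i=0: C(10,0)·!10 = 1·1334961 = 1334961
  i=1: C(10,1)·!9 = 10·133496 = 1334960
  i=2: C(10,2)·!8 = 45·14833 = 667485
  i=3: C(10,3)·!7 = 120·1854 = 222480
  i=4: C(10,4)·!6 = 210·265 = 55650
Total = 3615536.

3615536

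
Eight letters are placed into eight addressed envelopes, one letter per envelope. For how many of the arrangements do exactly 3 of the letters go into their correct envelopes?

2464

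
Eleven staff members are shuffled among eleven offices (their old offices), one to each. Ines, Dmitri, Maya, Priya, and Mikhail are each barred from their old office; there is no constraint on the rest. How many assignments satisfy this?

Let A_j be the event that the j-th constrained one is fixed. By inclusion-exclusion over the 5 events:
Σ_{j=0}^{5} (-1)^j C(5,j)(11-j)!
= C(5,0)·11! - C(5,1)·10! + C(5,2)·9! - C(5,3)·8! + C(5,4)·7! - C(5,5)·6!
= 39916800 - 18144000 + 3628800 - 403200 + 25200 - 720
= 25022880

25022880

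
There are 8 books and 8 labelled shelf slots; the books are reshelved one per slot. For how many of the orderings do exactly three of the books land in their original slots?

2464

Choose which 3 of the 8 are fixed: C(8,3) = 56.
The other 5 form a derangement: !5 = 44.
Total: 56 × 44 = 2464.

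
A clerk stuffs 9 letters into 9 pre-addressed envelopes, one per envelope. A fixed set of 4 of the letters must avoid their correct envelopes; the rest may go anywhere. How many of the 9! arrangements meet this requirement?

229080

Inclusion-exclusion on the 4 forbidden self-matches:
Σ_{j=0}^{4} (-1)^j C(4,j)(9-j)!
= C(4,0)·9! - C(4,1)·8! + C(4,2)·7! - C(4,3)·6! + C(4,4)·5!
= 362880 - 161280 + 30240 - 2880 + 120
= 229080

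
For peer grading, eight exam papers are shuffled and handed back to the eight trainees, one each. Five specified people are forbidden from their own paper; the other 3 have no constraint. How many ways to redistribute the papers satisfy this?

21234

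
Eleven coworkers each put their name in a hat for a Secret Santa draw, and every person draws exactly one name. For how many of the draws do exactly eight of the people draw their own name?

330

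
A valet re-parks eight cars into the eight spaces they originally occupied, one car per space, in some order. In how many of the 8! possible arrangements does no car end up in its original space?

14833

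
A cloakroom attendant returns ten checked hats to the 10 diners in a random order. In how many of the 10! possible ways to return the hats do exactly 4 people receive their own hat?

Pick the 4 fixed positions: C(10,4) = 210 ways.
The remaining 6 must be deranged: !6 = 265.
Total: 210 × 265 = 55650.

55650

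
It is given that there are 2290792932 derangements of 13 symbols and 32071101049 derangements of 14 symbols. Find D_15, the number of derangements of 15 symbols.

D_15 = (15-1)·(D_14 + D_13) = 14·(32071101049 + 2290792932) = 14·34361893981 = 481066515734.

481066515734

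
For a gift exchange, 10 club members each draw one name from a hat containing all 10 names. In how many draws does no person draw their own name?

1334961

By inclusion-exclusion, !10 = Σ (-1)^k · 10!/k! for k=0..10
= 10! - 10!/1! + 10!/2! - 10!/3! + 10!/4! - 10!/5! + 10!/6! - 10!/7! + 10!/8! - 10!/9! + 10!/10!
= 3628800 - 3628800 + 1814400 - 604800 + 151200 - 30240 + 5040 - 720 + 90 - 10 + 1
= 1334961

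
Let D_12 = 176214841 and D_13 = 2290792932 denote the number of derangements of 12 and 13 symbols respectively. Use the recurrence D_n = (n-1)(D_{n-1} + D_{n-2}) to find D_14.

32071101049

D_14 = (14-1)·(D_13 + D_12) = 13·(2290792932 + 176214841) = 13·2467007773 = 32071101049.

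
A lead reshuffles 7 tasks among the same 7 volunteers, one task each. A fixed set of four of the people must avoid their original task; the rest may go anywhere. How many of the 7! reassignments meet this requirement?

Inclusion-exclusion on the 4 forbidden self-matches:
Σ_{j=0}^{4} (-1)^j C(4,j)(7-j)!
= C(4,0)·7! - C(4,1)·6! + C(4,2)·5! - C(4,3)·4! + C(4,4)·3!
= 5040 - 2880 + 720 - 96 + 6
= 2790

2790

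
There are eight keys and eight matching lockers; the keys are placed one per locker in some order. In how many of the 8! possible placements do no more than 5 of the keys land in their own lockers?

# with exactly i fixed is C(8,i)·!(8-i); sum over i=0..5:
  i=0: C(8,0)·!8 = 1·14833 = 14833
  i=1: C(8,1)·!7 = 8·1854 = 14832
  i=2: C(8,2)·!6 = 28·265 = 7420
  i=3: C(8,3)·!5 = 56·44 = 2464
  i=4: C(8,4)·!4 = 70·9 = 630
  i=5: C(8,5)·!3 = 56·2 = 112
Total = 40291.

40291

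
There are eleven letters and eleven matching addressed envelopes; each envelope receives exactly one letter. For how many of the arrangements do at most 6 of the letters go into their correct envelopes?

39913444

Sum C(11,i)·!(11-i) for i = 0..6:
  i=0: C(11,0)·!11 = 1·14684570 = 14684570
  i=1: C(11,1)·!10 = 11·1334961 = 14684571
  i=2: C(11,2)·!9 = 55·133496 = 7342280
  i=3: C(11,3)·!8 = 165·14833 = 2447445
  i=4: C(11,4)·!7 = 330·1854 = 611820
  i=5: C(11,5)·!6 = 462·265 = 122430
  i=6: C(11,6)·!5 = 462·44 = 20328
Total = 39913444.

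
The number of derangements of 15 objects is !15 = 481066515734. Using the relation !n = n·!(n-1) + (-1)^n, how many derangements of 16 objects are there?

7697064251745

!16 = 16·481066515734 + 1 = 7697064251745.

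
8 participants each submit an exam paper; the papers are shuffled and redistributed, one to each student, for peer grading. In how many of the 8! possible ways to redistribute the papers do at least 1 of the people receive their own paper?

25487

Sum C(8,i)·!(8-i) for i = 1..8:
  i=1: C(8,1)·!7 = 8·1854 = 14832
  i=2: C(8,2)·!6 = 28·265 = 7420
  i=3: C(8,3)·!5 = 56·44 = 2464
  i=4: C(8,4)·!4 = 70·9 = 630
  i=5: C(8,5)·!3 = 56·2 = 112
  i=6: C(8,6)·!2 = 28·1 = 28
  i=7: C(8,7)·!1 = 8·0 = 0
  i=8: C(8,8)·!0 = 1·1 = 1
Total = 25487.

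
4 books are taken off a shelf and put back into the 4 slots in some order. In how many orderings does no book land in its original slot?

9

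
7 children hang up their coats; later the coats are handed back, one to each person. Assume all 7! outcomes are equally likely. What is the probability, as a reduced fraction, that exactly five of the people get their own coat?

Favorable outcomes: C(7,5)·!2 = 21·1 = 21.
Total outcomes: 7! = 5040.
Probability = 21/5040 = 1/240.

1/240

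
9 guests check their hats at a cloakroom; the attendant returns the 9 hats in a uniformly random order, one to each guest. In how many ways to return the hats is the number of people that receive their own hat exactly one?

133497

Pick the single fixed position: C(9,1) = 9 ways.
The other 8 form a derangement: !8 = 14833.
Total: 9 × 14833 = 133497.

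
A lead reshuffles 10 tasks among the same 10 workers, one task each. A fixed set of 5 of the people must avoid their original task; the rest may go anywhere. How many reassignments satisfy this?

Inclusion-exclusion on the 5 forbidden self-matches:
Σ_{j=0}^{5} (-1)^j C(5,j)(10-j)!
= C(5,0)·10! - C(5,1)·9! + C(5,2)·8! - C(5,3)·7! + C(5,4)·6! - C(5,5)·5!
= 3628800 - 1814400 + 403200 - 50400 + 3600 - 120
= 2170680

2170680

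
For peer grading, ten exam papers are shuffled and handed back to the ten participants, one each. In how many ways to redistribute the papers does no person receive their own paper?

The number of derangements of 10 is !10 = Σ_{k=0}^{10} (-1)^k·10!/k!
= 10! - 10!/1! + 10!/2! - 10!/3! + 10!/4! - 10!/5! + 10!/6! - 10!/7! + 10!/8! - 10!/9! + 10!/10!
= 3628800 - 3628800 + 1814400 - 604800 + 151200 - 30240 + 5040 - 720 + 90 - 10 + 1
= 1334961

1334961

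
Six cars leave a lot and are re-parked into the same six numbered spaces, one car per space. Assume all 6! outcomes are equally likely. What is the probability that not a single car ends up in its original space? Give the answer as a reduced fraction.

53/144

Favorable outcomes: !6 = 265.
Total outcomes: 6! = 720.
Probability = 265/720 = 53/144.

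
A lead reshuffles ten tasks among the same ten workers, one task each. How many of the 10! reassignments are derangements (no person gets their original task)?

1334961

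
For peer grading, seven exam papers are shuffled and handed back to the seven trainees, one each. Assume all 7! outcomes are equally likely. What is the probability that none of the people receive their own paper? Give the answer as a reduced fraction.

103/280

Favorable outcomes: !7 = 1854.
Total outcomes: 7! = 5040.
Probability = 1854/5040 = 103/280.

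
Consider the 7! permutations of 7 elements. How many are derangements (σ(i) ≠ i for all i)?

1854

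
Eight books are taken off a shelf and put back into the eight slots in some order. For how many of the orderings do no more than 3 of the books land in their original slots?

39549

Sum C(8,i)·!(8-i) for i = 0..3:
  i=0: C(8,0)·!8 = 1·14833 = 14833
  i=1: C(8,1)·!7 = 8·1854 = 14832
  i=2: C(8,2)·!6 = 28·265 = 7420
  i=3: C(8,3)·!5 = 56·44 = 2464
Total = 39549.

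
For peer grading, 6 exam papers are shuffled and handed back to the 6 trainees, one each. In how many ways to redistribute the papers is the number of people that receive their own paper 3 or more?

56

# with exactly i fixed is C(6,i)·!(6-i); sum over i=3..6:
  i=3: C(6,3)·!3 = 20·2 = 40
  i=4: C(6,4)·!2 = 15·1 = 15
  i=5: C(6,5)·!1 = 6·0 = 0
  i=6: C(6,6)·!0 = 1·1 = 1
Total = 56.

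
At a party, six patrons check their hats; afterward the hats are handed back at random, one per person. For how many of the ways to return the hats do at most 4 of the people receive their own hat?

719

Sum C(6,i)·!(6-i) for i = 0..4:
  i=0: C(6,0)·!6 = 1·265 = 265
  i=1: C(6,1)·!5 = 6·44 = 264
  i=2: C(6,2)·!4 = 15·9 = 135
  i=3: C(6,3)·!3 = 20·2 = 40
  i=4: C(6,4)·!2 = 15·1 = 15
Total = 719.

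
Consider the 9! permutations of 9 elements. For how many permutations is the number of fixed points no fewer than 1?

229384

# with exactly i fixed is C(9,i)·!(9-i); sum over i=1..9:
  i=1: C(9,1)·!8 = 9·14833 = 133497
  i=2: C(9,2)·!7 = 36·1854 = 66744
  i=3: C(9,3)·!6 = 84·265 = 22260
  i=4: C(9,4)·!5 = 126·44 = 5544
  i=5: C(9,5)·!4 = 126·9 = 1134
  i=6: C(9,6)·!3 = 84·2 = 168
  i=7: C(9,7)·!2 = 36·1 = 36
  i=8: C(9,8)·!1 = 9·0 = 0
  i=9: C(9,9)·!0 = 1·1 = 1
Total = 229384.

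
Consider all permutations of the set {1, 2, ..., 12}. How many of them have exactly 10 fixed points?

Choose which 10 of the 12 are fixed: C(12,10) = 66.
The other 2 form a derangement: !2 = 1.
Total: 66 × 1 = 66.

66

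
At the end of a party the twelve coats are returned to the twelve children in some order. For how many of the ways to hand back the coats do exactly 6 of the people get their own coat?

Pick the 6 fixed positions: C(12,6) = 924 ways.
The other 6 form a derangement: !6 = 265.
Total: 924 × 265 = 244860.

244860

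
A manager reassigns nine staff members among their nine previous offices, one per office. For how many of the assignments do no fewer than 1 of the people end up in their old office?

# with exactly i fixed is C(9,i)·!(9-i); sum over i=1..9:
  i=1: C(9,1)·!8 = 9·14833 = 133497
  i=2: C(9,2)·!7 = 36·1854 = 66744
  i=3: C(9,3)·!6 = 84·265 = 22260
  i=4: C(9,4)·!5 = 126·44 = 5544
  i=5: C(9,5)·!4 = 126·9 = 1134
  i=6: C(9,6)·!3 = 84·2 = 168
  i=7: C(9,7)·!2 = 36·1 = 36
  i=8: C(9,8)·!1 = 9·0 = 0
  i=9: C(9,9)·!0 = 1·1 = 1
Total = 229384.

229384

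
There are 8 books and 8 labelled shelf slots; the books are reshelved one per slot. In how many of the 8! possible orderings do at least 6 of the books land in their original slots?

29

Sum C(8,i)·!(8-i) for i = 6..8:
  i=6: C(8,6)·!2 = 28·1 = 28
  i=7: C(8,7)·!1 = 8·0 = 0
  i=8: C(8,8)·!0 = 1·1 = 1
Total = 29.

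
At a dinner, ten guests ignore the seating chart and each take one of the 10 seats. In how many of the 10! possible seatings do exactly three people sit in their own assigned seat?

222480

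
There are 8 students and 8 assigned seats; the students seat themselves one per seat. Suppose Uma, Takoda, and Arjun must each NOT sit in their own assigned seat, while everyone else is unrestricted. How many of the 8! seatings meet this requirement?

Inclusion-exclusion on the 3 forbidden self-matches:
Σ_{j=0}^{3} (-1)^j C(3,j)(8-j)!
= C(3,0)·8! - C(3,1)·7! + C(3,2)·6! - C(3,3)·5!
= 40320 - 15120 + 2160 - 120
= 27240

27240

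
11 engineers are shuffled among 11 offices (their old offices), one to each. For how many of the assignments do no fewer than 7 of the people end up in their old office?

3356

# with exactly i fixed is C(11,i)·!(11-i); sum over i=7..11:
  i=7: C(11,7)·!4 = 330·9 = 2970
  i=8: C(11,8)·!3 = 165·2 = 330
  i=9: C(11,9)·!2 = 55·1 = 55
  i=10: C(11,10)·!1 = 11·0 = 0
  i=11: C(11,11)·!0 = 1·1 = 1
Total = 3356.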